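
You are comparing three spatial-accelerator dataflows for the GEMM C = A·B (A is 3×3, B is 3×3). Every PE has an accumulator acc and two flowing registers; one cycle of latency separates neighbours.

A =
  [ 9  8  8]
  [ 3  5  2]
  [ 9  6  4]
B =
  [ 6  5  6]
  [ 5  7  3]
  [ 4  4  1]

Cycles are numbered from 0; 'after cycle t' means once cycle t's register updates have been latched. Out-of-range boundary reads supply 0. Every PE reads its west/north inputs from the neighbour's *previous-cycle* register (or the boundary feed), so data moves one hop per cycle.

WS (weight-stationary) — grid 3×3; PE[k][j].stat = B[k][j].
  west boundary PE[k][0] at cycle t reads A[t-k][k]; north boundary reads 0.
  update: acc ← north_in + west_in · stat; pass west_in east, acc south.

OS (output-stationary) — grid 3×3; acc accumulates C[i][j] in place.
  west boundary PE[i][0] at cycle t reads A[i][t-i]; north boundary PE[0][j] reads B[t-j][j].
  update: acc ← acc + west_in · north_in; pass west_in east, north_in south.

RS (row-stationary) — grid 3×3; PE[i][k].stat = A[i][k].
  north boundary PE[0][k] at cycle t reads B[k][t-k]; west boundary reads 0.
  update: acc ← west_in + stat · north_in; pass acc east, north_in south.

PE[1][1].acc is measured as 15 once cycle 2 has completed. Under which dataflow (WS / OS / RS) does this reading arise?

— WS: 3×3; PE[1][1] trace:
  0: (1,1).acc=0  regs=<0,0>
  1: (1,1).acc=0  regs=<0,0>
  2: (1,1).acc=101  regs=<8,101>
— OS: 3×3; PE[1][1] trace:
  0: (1,1).acc=0  regs=<0,0>
  1: (1,1).acc=0  regs=<0,0>
  2: (1,1).acc=15  regs=<3,5>
— RS: 3×3; PE[1][1] trace:
  0: (1,1).acc=0  regs=<0,0>
  1: (1,1).acc=0  regs=<0,0>
  2: (1,1).acc=43  regs=<43,5>

dataflow = OS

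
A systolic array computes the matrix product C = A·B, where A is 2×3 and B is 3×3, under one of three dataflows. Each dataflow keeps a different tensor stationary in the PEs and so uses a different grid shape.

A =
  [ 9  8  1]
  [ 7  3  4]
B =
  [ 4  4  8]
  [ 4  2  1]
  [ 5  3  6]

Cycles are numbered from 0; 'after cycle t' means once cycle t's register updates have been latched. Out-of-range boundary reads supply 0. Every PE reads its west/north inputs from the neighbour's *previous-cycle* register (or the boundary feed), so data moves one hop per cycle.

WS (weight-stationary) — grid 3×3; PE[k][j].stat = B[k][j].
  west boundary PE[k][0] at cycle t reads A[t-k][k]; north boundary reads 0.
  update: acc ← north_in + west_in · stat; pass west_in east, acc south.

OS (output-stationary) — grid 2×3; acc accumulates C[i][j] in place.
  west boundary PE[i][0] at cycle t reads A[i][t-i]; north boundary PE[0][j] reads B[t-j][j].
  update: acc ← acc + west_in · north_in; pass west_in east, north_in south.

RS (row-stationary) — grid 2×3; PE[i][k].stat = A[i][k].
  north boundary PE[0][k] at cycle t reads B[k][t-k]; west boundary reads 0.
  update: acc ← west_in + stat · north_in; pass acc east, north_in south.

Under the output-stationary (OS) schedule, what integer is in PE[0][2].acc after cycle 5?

PE[0][2].acc = 86

OS on a 2×3 grid — tracing PE[0][2] and its feeders:
  cycle 0: PE[0][1] → acc 0, east 0, south 0
  cycle 0: PE[0][2] → acc 0, east 0, south 0
  cycle 1: PE[0][1] → acc 36, east 9, south 4
  cycle 1: PE[0][2] → acc 0, east 0, south 0
  cycle 2: PE[0][1] → acc 52, east 8, south 2
  cycle 2: PE[0][2] → acc 72, east 9, south 8
  cycle 3: PE[0][1] → acc 55, east 1, south 3
  cycle 3: PE[0][2] → acc 80, east 8, south 1
  cycle 4: PE[0][1] → acc 55, east 0, south 0
  cycle 4: PE[0][2] → acc 86, east 1, south 6
  cycle 5: PE[0][1] → acc 55, east 0, south 0
  cycle 5: PE[0][2] → acc 86, east 0, south 0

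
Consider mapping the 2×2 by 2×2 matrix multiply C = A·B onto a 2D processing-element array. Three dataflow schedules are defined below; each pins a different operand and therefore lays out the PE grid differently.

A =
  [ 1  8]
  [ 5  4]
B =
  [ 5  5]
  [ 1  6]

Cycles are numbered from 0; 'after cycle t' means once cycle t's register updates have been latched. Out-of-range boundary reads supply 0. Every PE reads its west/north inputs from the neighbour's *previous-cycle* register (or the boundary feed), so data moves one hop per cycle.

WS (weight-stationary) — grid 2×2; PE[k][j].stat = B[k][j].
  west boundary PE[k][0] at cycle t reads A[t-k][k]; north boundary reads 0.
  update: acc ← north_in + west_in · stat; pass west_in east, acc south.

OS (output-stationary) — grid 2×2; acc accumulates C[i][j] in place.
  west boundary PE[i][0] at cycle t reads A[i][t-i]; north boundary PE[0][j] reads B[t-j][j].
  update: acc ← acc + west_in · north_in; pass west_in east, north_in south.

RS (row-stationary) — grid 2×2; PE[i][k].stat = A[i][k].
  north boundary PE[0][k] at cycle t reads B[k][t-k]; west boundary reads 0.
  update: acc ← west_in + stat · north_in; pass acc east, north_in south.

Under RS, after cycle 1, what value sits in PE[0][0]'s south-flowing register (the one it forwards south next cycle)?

RS (2×2). Following PE[0][0] plus its west/north inputs:
  cycle 0: PE[0][0] → acc 5, east 5, south 5
  cycle 1: PE[0][0] → acc 5, east 5, south 5

register = 5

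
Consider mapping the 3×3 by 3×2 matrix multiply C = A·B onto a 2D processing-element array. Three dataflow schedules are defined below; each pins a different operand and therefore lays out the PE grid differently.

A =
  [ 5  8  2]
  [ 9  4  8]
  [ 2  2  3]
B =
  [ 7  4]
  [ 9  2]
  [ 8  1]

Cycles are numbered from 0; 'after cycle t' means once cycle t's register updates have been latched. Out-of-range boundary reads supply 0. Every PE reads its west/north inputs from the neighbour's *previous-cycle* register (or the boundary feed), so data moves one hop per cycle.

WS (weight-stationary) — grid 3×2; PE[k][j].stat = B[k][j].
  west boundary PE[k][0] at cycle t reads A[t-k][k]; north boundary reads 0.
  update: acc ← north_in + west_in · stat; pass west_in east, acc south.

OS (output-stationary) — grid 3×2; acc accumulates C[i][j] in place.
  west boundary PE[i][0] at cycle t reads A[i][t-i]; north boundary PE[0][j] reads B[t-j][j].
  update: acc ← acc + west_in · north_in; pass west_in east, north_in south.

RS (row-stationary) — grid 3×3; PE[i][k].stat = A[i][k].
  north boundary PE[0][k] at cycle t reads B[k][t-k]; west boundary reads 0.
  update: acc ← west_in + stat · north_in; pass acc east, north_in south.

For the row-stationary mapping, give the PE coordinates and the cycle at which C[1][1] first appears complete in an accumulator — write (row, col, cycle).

(row, col, cycle) = (1, 2, 4)

Under RS, C[1][1] lands at PE[1][2]:
  step 0 · PE1,2: acc=0; fwd→0 fwd↓0
  step 1 · PE1,2: acc=0; fwd→0 fwd↓0
  step 2 · PE1,2: acc=0; fwd→0 fwd↓0
  step 3 · PE1,2: acc=163; fwd→163 fwd↓8
  step 4 · PE1,2: acc=52; fwd→52 fwd↓1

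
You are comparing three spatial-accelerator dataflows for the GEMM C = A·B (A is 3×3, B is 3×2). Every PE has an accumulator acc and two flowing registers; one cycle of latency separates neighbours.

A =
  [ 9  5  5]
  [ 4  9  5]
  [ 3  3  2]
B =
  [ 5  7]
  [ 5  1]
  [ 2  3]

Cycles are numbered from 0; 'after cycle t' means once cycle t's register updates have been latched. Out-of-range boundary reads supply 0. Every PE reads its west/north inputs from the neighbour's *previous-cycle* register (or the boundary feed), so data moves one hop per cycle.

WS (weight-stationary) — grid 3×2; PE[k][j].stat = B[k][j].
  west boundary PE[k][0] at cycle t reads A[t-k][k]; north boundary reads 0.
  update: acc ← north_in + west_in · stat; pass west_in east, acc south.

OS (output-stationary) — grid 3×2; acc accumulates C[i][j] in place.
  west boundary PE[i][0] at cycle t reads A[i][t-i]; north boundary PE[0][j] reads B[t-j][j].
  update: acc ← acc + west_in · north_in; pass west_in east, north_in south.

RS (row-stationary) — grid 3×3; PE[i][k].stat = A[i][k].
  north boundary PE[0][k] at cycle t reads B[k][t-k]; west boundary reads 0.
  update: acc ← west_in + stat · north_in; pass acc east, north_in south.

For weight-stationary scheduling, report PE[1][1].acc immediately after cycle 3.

Tracing WS — 3×2 array, target PE[1][1]:
  [0] (0,1) acc=0 (h:0 v:0)
  [0] (1,0) acc=0 (h:0 v:0)
  [0] (1,1) acc=0 (h:0 v:0)
  [1] (0,1) acc=63 (h:9 v:63)
  [1] (1,0) acc=70 (h:5 v:70)
  [1] (1,1) acc=0 (h:0 v:0)
  [2] (0,1) acc=28 (h:4 v:28)
  [2] (1,0) acc=65 (h:9 v:65)
  [2] (1,1) acc=68 (h:5 v:68)
  [3] (0,1) acc=21 (h:3 v:21)
  [3] (1,0) acc=30 (h:3 v:30)
  [3] (1,1) acc=37 (h:9 v:37)

PE[1][1].acc = 37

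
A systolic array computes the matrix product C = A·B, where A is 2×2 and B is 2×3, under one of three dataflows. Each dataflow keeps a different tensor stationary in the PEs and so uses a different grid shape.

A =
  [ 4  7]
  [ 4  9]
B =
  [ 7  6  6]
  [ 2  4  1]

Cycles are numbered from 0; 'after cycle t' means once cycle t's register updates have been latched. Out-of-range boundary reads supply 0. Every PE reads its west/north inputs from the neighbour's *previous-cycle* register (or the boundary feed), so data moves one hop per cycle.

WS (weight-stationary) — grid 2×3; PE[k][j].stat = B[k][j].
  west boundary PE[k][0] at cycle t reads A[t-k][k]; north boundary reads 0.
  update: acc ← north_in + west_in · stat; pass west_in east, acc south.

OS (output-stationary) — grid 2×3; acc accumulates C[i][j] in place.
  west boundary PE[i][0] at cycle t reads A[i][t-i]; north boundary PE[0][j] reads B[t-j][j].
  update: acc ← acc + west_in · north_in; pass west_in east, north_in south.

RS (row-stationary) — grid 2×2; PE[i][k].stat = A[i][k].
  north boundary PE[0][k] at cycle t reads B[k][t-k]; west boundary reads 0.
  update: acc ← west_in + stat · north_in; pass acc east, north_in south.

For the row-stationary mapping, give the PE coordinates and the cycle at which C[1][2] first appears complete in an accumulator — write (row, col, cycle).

(row, col, cycle) = (1, 1, 4)

RS — PE[1][1] is where C[1][2] collects:
  c0 r1c1: 0 / 0 / 0
  c1 r1c1: 0 / 0 / 0
  c2 r1c1: 46 / 46 / 2
  c3 r1c1: 60 / 60 / 4
  c4 r1c1: 33 / 33 / 1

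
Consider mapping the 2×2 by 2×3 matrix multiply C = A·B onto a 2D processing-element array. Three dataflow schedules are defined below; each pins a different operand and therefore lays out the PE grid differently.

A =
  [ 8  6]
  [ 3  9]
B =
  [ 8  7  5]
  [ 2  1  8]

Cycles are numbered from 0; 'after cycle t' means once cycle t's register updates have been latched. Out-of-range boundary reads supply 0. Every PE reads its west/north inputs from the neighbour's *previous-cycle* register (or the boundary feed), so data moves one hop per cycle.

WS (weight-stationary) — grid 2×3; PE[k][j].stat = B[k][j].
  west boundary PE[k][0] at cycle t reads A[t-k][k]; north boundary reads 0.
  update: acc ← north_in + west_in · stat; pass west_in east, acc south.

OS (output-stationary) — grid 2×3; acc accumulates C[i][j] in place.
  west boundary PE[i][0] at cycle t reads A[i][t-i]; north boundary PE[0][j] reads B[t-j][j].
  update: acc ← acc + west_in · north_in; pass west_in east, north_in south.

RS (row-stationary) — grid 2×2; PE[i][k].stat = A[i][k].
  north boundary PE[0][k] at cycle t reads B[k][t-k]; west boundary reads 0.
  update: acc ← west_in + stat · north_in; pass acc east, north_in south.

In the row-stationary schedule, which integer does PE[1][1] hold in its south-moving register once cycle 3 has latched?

register = 1

RS (2×2). Following PE[1][1] plus its west/north inputs:
  @0  [0,1]  acc 0  |  →0  ↓0
  @0  [1,0]  acc 0  |  →0  ↓0
  @0  [1,1]  acc 0  |  →0  ↓0
  @1  [0,1]  acc 76  |  →76  ↓2
  @1  [1,0]  acc 24  |  →24  ↓8
  @1  [1,1]  acc 0  |  →0  ↓0
  @2  [0,1]  acc 62  |  →62  ↓1
  @2  [1,0]  acc 21  |  →21  ↓7
  @2  [1,1]  acc 42  |  →42  ↓2
  @3  [0,1]  acc 88  |  →88  ↓8
  @3  [1,0]  acc 15  |  →15  ↓5
  @3  [1,1]  acc 30  |  →30  ↓1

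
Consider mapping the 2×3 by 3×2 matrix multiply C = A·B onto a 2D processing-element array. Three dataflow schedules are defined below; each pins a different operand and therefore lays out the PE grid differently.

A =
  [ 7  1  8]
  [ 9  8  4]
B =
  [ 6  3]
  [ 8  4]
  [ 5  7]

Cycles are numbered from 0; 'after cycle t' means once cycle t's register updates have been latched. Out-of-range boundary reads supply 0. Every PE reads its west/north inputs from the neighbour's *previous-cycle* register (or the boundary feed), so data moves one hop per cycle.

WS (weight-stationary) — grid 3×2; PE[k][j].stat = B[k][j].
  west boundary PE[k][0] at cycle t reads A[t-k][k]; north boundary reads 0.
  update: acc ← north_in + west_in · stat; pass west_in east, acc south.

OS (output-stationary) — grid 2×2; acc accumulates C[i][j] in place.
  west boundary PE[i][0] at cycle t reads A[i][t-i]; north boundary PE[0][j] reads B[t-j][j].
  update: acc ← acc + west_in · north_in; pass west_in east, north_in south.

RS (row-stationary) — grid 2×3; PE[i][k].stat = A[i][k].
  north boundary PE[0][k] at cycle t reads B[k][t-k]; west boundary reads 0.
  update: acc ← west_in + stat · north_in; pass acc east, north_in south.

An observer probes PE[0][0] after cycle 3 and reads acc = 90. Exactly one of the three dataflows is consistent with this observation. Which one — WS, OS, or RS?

WS (3×2 grid), PE[0][0]:
  c0 r0c0: 42 / 7 / 42
  c1 r0c0: 54 / 9 / 54
  c2 r0c0: 0 / 0 / 0
  c3 r0c0: 0 / 0 / 0
OS (2×2 grid), PE[0][0]:
  c0 r0c0: 42 / 7 / 6
  c1 r0c0: 50 / 1 / 8
  c2 r0c0: 90 / 8 / 5
  c3 r0c0: 90 / 0 / 0
RS (2×3 grid), PE[0][0]:
  c0 r0c0: 42 / 42 / 6
  c1 r0c0: 21 / 21 / 3
  c2 r0c0: 0 / 0 / 0
  c3 r0c0: 0 / 0 / 0

dataflow = OS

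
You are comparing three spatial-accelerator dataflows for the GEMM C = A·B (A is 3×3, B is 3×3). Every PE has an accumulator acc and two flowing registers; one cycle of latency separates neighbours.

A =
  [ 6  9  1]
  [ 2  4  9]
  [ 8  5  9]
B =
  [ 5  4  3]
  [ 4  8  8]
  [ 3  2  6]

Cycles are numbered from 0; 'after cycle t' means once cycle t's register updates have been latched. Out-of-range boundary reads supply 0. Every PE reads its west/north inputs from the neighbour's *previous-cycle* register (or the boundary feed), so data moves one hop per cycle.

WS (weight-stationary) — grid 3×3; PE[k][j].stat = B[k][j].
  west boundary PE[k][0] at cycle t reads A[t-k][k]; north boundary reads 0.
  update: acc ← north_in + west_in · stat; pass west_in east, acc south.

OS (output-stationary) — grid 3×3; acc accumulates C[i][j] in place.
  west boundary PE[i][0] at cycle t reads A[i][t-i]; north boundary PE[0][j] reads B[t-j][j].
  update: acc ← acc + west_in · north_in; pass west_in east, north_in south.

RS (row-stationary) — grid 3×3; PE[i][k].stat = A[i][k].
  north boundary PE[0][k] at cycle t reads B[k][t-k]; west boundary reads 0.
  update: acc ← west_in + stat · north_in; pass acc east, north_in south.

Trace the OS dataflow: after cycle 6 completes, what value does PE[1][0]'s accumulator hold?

OS on a 3×3 grid — tracing PE[1][0] and its feeders:
  t=0 PE[0][0]: acc=30 h=6 v=5
  t=0 PE[1][0]: acc=0 h=0 v=0
  t=1 PE[0][0]: acc=66 h=9 v=4
  t=1 PE[1][0]: acc=10 h=2 v=5
  t=2 PE[0][0]: acc=69 h=1 v=3
  t=2 PE[1][0]: acc=26 h=4 v=4
  t=3 PE[0][0]: acc=69 h=0 v=0
  t=3 PE[1][0]: acc=53 h=9 v=3
  t=4 PE[0][0]: acc=69 h=0 v=0
  t=4 PE[1][0]: acc=53 h=0 v=0
  t=5 PE[0][0]: acc=69 h=0 v=0
  t=5 PE[1][0]: acc=53 h=0 v=0
  t=6 PE[0][0]: acc=69 h=0 v=0
  t=6 PE[1][0]: acc=53 h=0 v=0

PE[1][0].acc = 53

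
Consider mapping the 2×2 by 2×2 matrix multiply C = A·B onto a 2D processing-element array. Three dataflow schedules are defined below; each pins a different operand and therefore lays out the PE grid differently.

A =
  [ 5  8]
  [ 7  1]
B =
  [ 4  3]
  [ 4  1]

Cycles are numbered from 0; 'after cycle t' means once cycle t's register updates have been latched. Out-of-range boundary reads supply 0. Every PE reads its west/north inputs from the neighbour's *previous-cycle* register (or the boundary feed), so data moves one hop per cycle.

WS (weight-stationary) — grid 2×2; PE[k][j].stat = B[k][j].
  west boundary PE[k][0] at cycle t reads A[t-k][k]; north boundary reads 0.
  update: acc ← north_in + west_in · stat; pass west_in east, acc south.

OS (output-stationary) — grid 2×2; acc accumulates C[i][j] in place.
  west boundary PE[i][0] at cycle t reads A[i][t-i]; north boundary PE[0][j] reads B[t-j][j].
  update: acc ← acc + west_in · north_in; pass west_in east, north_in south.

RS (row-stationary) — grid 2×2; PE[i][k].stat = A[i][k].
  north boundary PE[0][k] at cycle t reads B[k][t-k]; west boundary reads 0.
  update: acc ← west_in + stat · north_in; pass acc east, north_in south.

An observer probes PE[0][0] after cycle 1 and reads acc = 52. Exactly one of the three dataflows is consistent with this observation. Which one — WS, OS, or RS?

Under WS (2×2), PE[0][0]:
  0: (0,0).acc=20  regs=<5,20>
  1: (0,0).acc=28  regs=<7,28>
Under OS (2×2), PE[0][0]:
  0: (0,0).acc=20  regs=<5,4>
  1: (0,0).acc=52  regs=<8,4>
Under RS (2×2), PE[0][0]:
  0: (0,0).acc=20  regs=<20,4>
  1: (0,0).acc=15  regs=<15,3>

dataflow = OS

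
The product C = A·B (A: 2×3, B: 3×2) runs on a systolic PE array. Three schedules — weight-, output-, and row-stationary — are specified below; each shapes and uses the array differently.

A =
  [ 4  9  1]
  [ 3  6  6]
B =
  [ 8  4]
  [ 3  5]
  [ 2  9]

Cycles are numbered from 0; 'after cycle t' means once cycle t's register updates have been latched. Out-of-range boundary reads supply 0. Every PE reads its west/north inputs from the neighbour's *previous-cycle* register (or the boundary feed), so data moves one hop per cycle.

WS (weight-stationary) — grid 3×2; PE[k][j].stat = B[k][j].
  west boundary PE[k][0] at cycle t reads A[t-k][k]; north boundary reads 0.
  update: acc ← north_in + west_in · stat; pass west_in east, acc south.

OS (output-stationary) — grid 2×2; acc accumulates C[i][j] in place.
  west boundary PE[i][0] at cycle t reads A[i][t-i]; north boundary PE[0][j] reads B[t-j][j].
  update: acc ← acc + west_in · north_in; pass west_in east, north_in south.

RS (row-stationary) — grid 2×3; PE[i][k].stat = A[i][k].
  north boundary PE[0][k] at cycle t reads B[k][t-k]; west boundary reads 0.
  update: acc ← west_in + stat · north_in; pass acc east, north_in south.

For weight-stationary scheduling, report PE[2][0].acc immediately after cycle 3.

Tracing WS — 3×2 array, target PE[2][0]:
  [0] (1,0) acc=0 (h:0 v:0)
  [0] (2,0) acc=0 (h:0 v:0)
  [1] (1,0) acc=59 (h:9 v:59)
  [1] (2,0) acc=0 (h:0 v:0)
  [2] (1,0) acc=42 (h:6 v:42)
  [2] (2,0) acc=61 (h:1 v:61)
  [3] (1,0) acc=0 (h:0 v:0)
  [3] (2,0) acc=54 (h:6 v:54)

PE[2][0].acc = 54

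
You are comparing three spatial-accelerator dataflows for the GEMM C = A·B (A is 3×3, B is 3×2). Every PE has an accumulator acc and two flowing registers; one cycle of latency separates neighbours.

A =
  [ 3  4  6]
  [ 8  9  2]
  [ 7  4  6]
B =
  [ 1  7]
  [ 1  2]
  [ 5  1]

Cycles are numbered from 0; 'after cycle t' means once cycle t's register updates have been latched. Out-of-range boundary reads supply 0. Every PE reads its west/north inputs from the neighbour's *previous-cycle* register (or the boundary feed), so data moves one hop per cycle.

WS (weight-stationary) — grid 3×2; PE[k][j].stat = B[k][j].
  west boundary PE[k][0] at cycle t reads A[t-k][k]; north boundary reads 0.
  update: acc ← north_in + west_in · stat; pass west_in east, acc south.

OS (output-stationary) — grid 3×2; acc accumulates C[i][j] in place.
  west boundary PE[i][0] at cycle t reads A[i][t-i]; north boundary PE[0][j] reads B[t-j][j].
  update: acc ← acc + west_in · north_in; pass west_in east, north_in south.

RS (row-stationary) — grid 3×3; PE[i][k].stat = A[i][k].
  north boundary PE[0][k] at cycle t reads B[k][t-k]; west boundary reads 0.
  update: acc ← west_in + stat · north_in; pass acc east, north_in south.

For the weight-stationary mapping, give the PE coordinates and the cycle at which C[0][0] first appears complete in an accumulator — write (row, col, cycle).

(row, col, cycle) = (2, 0, 2)

WS: C[0][0] accumulates in PE[2][0]:
  0: (2,0).acc=0  regs=<0,0>
  1: (2,0).acc=0  regs=<0,0>
  2: (2,0).acc=37  regs=<6,37>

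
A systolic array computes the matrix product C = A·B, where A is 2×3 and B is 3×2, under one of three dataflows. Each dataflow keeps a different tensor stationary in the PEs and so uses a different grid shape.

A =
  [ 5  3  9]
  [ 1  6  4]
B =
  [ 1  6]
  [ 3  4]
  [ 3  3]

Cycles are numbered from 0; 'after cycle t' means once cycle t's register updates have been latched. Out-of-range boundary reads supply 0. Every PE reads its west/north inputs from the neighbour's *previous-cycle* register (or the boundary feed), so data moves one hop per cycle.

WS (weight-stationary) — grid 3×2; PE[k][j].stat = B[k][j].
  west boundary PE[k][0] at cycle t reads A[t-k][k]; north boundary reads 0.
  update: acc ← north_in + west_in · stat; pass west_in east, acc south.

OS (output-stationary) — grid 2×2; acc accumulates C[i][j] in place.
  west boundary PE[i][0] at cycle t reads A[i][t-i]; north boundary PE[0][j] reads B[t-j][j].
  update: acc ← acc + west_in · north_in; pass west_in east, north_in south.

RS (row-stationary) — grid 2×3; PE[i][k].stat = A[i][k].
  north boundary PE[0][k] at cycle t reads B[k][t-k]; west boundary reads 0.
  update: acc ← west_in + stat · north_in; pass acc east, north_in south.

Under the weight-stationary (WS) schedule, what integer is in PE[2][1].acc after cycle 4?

PE[2][1].acc = 42

WS (3×2). Following PE[2][1] plus its west/north inputs:
  t=0 PE[1][1]: acc=0 h=0 v=0
  t=0 PE[2][0]: acc=0 h=0 v=0
  t=0 PE[2][1]: acc=0 h=0 v=0
  t=1 PE[1][1]: acc=0 h=0 v=0
  t=1 PE[2][0]: acc=0 h=0 v=0
  t=1 PE[2][1]: acc=0 h=0 v=0
  t=2 PE[1][1]: acc=42 h=3 v=42
  t=2 PE[2][0]: acc=41 h=9 v=41
  t=2 PE[2][1]: acc=0 h=0 v=0
  t=3 PE[1][1]: acc=30 h=6 v=30
  t=3 PE[2][0]: acc=31 h=4 v=31
  t=3 PE[2][1]: acc=69 h=9 v=69
  t=4 PE[1][1]: acc=0 h=0 v=0
  t=4 PE[2][0]: acc=0 h=0 v=0
  t=4 PE[2][1]: acc=42 h=4 v=42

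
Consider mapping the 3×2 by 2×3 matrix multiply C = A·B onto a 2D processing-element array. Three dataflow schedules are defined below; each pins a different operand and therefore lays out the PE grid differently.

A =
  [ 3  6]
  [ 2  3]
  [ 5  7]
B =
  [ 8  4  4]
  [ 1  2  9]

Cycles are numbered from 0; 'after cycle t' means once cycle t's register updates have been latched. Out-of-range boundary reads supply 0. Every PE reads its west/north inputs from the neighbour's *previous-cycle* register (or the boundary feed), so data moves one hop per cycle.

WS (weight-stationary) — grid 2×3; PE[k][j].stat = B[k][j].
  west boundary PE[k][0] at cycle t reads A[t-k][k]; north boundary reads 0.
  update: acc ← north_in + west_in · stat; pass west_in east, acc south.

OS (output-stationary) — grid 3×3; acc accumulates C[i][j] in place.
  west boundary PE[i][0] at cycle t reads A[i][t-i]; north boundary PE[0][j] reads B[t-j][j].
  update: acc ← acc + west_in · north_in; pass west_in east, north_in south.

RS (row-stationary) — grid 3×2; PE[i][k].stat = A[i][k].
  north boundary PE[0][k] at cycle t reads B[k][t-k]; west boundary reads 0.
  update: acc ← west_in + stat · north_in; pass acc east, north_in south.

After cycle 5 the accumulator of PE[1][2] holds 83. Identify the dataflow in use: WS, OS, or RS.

— WS: 2×3; PE[1][2] trace:
  @0  [1,2]  acc 0  |  →0  ↓0
  @1  [1,2]  acc 0  |  →0  ↓0
  @2  [1,2]  acc 0  |  →0  ↓0
  @3  [1,2]  acc 66  |  →6  ↓66
  @4  [1,2]  acc 35  |  →3  ↓35
  @5  [1,2]  acc 83  |  →7  ↓83
— OS: 3×3; PE[1][2] trace:
  @0  [1,2]  acc 0  |  →0  ↓0
  @1  [1,2]  acc 0  |  →0  ↓0
  @2  [1,2]  acc 0  |  →0  ↓0
  @3  [1,2]  acc 8  |  →2  ↓4
  @4  [1,2]  acc 35  |  →3  ↓9
  @5  [1,2]  acc 35  |  →0  ↓0
— RS: 3×2 array has no PE[1][2].

dataflow = WS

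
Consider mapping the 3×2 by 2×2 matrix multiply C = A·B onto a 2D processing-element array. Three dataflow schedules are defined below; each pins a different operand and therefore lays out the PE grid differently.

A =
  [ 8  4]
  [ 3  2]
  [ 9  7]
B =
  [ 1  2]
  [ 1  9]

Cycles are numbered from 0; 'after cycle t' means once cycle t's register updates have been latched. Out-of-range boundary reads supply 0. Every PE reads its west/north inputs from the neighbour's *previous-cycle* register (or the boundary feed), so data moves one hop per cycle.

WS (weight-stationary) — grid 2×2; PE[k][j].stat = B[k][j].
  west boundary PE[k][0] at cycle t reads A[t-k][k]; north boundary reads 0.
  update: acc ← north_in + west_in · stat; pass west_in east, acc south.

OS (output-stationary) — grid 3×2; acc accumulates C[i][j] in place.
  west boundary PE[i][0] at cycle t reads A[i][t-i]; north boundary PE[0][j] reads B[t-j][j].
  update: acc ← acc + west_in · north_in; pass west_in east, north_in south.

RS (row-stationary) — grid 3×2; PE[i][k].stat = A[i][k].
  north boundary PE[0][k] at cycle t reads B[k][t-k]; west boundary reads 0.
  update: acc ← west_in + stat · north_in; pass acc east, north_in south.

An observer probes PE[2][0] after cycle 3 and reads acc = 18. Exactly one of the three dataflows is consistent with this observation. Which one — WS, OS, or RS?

dataflow = RS

WS (2×2): PE[2][0] does not exist.
Under OS (3×2), PE[2][0]:
  cycle 0: PE[2][0] → acc 0, east 0, south 0
  cycle 1: PE[2][0] → acc 0, east 0, south 0
  cycle 2: PE[2][0] → acc 9, east 9, south 1
  cycle 3: PE[2][0] → acc 16, east 7, south 1
Under RS (3×2), PE[2][0]:
  cycle 0: PE[2][0] → acc 0, east 0, south 0
  cycle 1: PE[2][0] → acc 0, east 0, south 0
  cycle 2: PE[2][0] → acc 9, east 9, south 1
  cycle 3: PE[2][0] → acc 18, east 18, south 2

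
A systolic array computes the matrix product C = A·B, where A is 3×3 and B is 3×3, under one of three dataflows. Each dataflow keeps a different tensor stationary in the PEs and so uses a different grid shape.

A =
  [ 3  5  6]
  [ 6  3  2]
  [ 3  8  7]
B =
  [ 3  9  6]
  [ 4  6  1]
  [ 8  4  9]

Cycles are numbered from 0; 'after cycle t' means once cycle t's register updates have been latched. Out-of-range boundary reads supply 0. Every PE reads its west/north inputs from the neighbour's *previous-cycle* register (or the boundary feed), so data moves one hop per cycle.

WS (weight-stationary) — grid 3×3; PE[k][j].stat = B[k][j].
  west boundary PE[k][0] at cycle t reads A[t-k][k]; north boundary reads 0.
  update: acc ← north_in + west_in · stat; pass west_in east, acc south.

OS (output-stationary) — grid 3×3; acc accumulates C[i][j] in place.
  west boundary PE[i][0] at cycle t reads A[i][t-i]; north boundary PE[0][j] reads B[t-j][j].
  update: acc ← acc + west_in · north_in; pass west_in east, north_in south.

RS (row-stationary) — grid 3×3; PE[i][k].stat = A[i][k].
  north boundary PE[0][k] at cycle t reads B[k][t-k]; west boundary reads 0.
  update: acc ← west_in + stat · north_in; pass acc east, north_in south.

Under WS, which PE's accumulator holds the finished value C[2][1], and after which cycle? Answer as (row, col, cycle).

Under WS, C[2][1] lands at PE[2][1]:
  cycle 0: PE[2][1] → acc 0, east 0, south 0
  cycle 1: PE[2][1] → acc 0, east 0, south 0
  cycle 2: PE[2][1] → acc 0, east 0, south 0
  cycle 3: PE[2][1] → acc 81, east 6, south 81
  cycle 4: PE[2][1] → acc 80, east 2, south 80
  cycle 5: PE[2][1] → acc 103, east 7, south 103

(row, col, cycle) = (2, 1, 5)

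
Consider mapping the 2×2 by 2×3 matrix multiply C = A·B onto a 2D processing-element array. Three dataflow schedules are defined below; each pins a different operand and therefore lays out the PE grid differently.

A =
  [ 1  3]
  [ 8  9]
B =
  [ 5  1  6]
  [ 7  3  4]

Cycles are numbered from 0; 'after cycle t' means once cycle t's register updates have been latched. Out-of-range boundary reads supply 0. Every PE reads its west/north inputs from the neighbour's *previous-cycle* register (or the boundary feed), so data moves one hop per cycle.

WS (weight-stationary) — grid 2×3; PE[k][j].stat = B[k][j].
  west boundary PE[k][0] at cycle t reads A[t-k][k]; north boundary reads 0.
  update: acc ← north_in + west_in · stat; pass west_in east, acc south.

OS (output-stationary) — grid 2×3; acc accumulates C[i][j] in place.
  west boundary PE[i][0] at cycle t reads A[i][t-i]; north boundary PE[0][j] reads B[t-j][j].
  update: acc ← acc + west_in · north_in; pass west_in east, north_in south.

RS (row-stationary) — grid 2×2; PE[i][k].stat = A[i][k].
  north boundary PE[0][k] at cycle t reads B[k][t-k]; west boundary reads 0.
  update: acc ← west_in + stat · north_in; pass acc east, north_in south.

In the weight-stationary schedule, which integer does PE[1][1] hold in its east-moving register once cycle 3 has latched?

register = 9

Tracing WS — 2×3 array, target PE[1][1]:
  step 0 · PE0,1: acc=0; fwd→0 fwd↓0
  step 0 · PE1,0: acc=0; fwd→0 fwd↓0
  step 0 · PE1,1: acc=0; fwd→0 fwd↓0
  step 1 · PE0,1: acc=1; fwd→1 fwd↓1
  step 1 · PE1,0: acc=26; fwd→3 fwd↓26
  step 1 · PE1,1: acc=0; fwd→0 fwd↓0
  step 2 · PE0,1: acc=8; fwd→8 fwd↓8
  step 2 · PE1,0: acc=103; fwd→9 fwd↓103
  step 2 · PE1,1: acc=10; fwd→3 fwd↓10
  step 3 · PE0,1: acc=0; fwd→0 fwd↓0
  step 3 · PE1,0: acc=0; fwd→0 fwd↓0
  step 3 · PE1,1: acc=35; fwd→9 fwd↓35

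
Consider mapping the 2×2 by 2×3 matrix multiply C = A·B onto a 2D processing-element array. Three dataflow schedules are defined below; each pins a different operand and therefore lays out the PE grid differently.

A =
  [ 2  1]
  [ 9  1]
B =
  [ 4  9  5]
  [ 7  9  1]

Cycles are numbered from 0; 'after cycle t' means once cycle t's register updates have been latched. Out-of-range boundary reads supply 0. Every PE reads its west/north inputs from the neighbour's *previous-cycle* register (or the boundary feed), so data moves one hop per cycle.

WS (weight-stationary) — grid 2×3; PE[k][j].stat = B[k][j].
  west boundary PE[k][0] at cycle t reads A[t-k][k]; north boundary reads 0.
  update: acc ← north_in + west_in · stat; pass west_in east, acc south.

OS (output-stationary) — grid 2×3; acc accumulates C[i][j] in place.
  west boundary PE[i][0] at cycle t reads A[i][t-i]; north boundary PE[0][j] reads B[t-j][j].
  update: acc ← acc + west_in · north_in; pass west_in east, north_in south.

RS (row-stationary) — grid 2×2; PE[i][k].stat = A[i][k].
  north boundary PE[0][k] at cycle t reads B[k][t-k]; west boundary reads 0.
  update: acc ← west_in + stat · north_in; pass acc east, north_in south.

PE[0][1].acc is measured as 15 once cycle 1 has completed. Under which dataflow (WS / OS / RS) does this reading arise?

dataflow = RS

WS (2×3 grid), PE[0][1]:
  [0] (0,1) acc=0 (h:0 v:0)
  [1] (0,1) acc=18 (h:2 v:18)
OS (2×3 grid), PE[0][1]:
  [0] (0,1) acc=0 (h:0 v:0)
  [1] (0,1) acc=18 (h:2 v:9)
RS (2×2 grid), PE[0][1]:
  [0] (0,1) acc=0 (h:0 v:0)
  [1] (0,1) acc=15 (h:15 v:7)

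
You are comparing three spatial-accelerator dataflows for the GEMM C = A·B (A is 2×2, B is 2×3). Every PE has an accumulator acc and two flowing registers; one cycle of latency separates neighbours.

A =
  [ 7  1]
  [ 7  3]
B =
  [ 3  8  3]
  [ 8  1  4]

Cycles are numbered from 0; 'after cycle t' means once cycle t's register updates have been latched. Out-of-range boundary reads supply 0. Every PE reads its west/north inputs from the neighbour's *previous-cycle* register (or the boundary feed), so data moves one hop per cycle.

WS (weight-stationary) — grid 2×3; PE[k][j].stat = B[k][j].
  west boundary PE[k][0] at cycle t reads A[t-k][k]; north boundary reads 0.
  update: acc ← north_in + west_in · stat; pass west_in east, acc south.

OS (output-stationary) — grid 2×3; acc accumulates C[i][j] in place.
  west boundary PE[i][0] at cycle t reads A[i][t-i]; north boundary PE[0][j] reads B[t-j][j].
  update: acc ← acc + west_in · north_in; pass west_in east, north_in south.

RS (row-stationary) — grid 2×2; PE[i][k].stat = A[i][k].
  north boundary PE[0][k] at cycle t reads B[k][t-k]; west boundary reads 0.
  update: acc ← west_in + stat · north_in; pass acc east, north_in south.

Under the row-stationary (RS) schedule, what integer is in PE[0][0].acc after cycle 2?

RS (2×2). Following PE[0][0] plus its west/north inputs:
  after 0 — PE[0][0] acc=21, pass-E 21, pass-S 3
  after 1 — PE[0][0] acc=56, pass-E 56, pass-S 8
  after 2 — PE[0][0] acc=21, pass-E 21, pass-S 3

PE[0][0].acc = 21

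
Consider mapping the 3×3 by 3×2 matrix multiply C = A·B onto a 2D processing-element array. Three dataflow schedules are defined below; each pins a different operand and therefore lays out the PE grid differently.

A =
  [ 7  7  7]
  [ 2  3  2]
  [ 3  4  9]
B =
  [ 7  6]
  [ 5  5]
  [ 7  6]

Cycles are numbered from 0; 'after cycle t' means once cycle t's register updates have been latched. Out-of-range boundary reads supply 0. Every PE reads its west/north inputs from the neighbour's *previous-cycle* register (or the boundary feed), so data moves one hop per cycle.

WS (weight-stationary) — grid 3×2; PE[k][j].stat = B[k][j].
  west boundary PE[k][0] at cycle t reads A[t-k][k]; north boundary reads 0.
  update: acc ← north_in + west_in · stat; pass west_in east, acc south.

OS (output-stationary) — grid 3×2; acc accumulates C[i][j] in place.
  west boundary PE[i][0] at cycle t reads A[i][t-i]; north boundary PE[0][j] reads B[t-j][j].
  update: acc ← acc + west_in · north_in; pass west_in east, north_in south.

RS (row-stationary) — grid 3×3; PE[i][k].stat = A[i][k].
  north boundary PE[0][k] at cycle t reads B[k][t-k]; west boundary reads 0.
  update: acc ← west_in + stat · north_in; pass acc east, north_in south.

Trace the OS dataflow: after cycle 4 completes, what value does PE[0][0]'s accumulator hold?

PE[0][0].acc = 133

OS (3×2). Following PE[0][0] plus its west/north inputs:
  [0] (0,0) acc=49 (h:7 v:7)
  [1] (0,0) acc=84 (h:7 v:5)
  [2] (0,0) acc=133 (h:7 v:7)
  [3] (0,0) acc=133 (h:0 v:0)
  [4] (0,0) acc=133 (h:0 v:0)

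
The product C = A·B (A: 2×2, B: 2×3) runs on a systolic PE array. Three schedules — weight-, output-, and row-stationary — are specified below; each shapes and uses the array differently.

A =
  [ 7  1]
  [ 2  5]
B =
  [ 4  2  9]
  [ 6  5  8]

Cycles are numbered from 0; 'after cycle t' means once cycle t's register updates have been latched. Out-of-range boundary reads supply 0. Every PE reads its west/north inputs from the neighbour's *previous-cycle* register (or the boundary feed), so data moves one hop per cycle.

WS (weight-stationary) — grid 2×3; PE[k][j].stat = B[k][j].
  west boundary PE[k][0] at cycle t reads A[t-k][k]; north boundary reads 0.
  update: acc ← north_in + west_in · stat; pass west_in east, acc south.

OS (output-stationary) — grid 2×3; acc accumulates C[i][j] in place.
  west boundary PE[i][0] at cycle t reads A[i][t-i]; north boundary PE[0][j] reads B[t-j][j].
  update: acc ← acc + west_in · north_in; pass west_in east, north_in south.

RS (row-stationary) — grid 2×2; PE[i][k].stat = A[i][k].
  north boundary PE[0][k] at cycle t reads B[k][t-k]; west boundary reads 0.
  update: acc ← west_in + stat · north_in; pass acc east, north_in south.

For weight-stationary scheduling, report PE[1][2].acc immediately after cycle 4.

WS 2×3: PE[1][2] cycle-by-cycle (with neighbour feeds):
  cycle 0: PE[0][2] → acc 0, east 0, south 0
  cycle 0: PE[1][1] → acc 0, east 0, south 0
  cycle 0: PE[1][2] → acc 0, east 0, south 0
  cycle 1: PE[0][2] → acc 0, east 0, south 0
  cycle 1: PE[1][1] → acc 0, east 0, south 0
  cycle 1: PE[1][2] → acc 0, east 0, south 0
  cycle 2: PE[0][2] → acc 63, east 7, south 63
  cycle 2: PE[1][1] → acc 19, east 1, south 19
  cycle 2: PE[1][2] → acc 0, east 0, south 0
  cycle 3: PE[0][2] → acc 18, east 2, south 18
  cycle 3: PE[1][1] → acc 29, east 5, south 29
  cycle 3: PE[1][2] → acc 71, east 1, south 71
  cycle 4: PE[0][2] → acc 0, east 0, south 0
  cycle 4: PE[1][1] → acc 0, east 0, south 0
  cycle 4: PE[1][2] → acc 58, east 5, south 58

PE[1][2].acc = 58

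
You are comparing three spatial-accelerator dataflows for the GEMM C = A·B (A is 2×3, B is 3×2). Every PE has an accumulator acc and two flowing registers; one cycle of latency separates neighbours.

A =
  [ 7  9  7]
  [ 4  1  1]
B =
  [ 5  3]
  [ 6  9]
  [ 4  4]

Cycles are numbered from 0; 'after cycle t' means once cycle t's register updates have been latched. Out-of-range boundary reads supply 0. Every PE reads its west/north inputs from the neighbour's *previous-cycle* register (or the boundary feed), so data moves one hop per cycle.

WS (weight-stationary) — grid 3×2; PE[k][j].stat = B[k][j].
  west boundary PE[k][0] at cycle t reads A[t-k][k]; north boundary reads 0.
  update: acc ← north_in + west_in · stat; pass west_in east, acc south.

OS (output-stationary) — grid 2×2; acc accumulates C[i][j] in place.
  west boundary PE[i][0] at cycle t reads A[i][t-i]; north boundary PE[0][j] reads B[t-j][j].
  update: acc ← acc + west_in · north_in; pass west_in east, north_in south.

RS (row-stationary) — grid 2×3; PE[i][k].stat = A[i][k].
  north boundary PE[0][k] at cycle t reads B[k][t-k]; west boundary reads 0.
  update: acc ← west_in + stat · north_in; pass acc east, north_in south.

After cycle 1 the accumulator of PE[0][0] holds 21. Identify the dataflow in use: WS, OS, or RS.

Under WS (3×2), PE[0][0]:
  after 0 — PE[0][0] acc=35, pass-E 7, pass-S 35
  after 1 — PE[0][0] acc=20, pass-E 4, pass-S 20
Under OS (2×2), PE[0][0]:
  after 0 — PE[0][0] acc=35, pass-E 7, pass-S 5
  after 1 — PE[0][0] acc=89, pass-E 9, pass-S 6
Under RS (2×3), PE[0][0]:
  after 0 — PE[0][0] acc=35, pass-E 35, pass-S 5
  after 1 — PE[0][0] acc=21, pass-E 21, pass-S 3

dataflow = RS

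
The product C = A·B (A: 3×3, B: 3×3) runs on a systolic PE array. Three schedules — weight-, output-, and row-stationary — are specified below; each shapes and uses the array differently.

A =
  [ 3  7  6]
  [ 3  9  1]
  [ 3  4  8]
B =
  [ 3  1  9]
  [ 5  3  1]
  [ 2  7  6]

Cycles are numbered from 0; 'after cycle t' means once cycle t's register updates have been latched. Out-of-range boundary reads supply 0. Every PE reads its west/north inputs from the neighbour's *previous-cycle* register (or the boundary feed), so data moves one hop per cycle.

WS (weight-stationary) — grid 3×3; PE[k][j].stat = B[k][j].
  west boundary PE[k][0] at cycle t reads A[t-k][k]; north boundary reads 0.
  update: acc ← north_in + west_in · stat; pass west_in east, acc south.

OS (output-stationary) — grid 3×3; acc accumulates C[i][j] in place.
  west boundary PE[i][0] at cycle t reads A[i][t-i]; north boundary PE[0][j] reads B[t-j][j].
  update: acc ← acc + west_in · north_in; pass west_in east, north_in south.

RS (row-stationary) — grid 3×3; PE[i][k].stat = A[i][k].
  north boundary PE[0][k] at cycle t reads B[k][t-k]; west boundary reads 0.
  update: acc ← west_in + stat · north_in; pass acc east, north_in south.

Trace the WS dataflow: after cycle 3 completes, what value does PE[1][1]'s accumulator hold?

WS (3×3). Following PE[1][1] plus its west/north inputs:
  t=0 PE[0][1]: acc=0 h=0 v=0
  t=0 PE[1][0]: acc=0 h=0 v=0
  t=0 PE[1][1]: acc=0 h=0 v=0
  t=1 PE[0][1]: acc=3 h=3 v=3
  t=1 PE[1][0]: acc=44 h=7 v=44
  t=1 PE[1][1]: acc=0 h=0 v=0
  t=2 PE[0][1]: acc=3 h=3 v=3
  t=2 PE[1][0]: acc=54 h=9 v=54
  t=2 PE[1][1]: acc=24 h=7 v=24
  t=3 PE[0][1]: acc=3 h=3 v=3
  t=3 PE[1][0]: acc=29 h=4 v=29
  t=3 PE[1][1]: acc=30 h=9 v=30

PE[1][1].acc = 30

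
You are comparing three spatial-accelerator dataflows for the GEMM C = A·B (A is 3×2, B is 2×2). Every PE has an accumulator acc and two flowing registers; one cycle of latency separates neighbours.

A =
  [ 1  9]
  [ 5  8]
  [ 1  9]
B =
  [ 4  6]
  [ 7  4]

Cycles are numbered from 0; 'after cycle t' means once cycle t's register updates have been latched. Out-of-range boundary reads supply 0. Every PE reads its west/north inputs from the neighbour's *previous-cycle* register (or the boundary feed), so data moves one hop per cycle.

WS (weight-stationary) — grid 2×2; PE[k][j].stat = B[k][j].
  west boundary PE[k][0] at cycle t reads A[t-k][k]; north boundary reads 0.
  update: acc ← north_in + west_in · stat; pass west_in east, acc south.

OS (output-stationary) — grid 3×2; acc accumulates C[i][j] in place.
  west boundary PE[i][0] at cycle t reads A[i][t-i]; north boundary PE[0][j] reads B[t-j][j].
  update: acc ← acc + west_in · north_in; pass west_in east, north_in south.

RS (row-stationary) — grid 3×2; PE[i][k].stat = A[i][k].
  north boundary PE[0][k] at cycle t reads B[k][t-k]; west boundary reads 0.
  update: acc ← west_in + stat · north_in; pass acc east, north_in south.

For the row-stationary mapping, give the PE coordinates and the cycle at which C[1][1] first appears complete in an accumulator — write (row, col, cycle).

(row, col, cycle) = (1, 1, 3)

RS: C[1][1] accumulates in PE[1][1]:
  0: (1,1).acc=0  regs=<0,0>
  1: (1,1).acc=0  regs=<0,0>
  2: (1,1).acc=76  regs=<76,7>
  3: (1,1).acc=62  regs=<62,4>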